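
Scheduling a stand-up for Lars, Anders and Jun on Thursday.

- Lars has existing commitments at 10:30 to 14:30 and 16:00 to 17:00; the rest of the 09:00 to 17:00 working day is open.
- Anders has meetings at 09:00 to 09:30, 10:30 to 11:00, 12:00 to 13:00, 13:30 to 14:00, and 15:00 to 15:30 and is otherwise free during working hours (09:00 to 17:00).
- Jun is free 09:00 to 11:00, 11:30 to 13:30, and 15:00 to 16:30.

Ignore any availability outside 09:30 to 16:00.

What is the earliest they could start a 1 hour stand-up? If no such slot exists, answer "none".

09:30

Lars free within 09:00–17:00: 09:00–10:30, 14:30–16:00.
Anders free within 09:00–17:00: 09:30–10:30, 11:00–12:00, 13:00–13:30, 14:00–15:00, 15:30–17:00.
Lars ∩ Anders: 09:30–10:30, 14:30–15:00, 15:30–16:00.
Lars ∩ Anders ∩ Jun: 09:30–10:30, 15:30–16:00.
Restricted to 09:30–16:00: 09:30–10:30, 15:30–16:00.
Windows ≥ 60 min: 09:30–10:30.
Earliest such window starts at 09:30.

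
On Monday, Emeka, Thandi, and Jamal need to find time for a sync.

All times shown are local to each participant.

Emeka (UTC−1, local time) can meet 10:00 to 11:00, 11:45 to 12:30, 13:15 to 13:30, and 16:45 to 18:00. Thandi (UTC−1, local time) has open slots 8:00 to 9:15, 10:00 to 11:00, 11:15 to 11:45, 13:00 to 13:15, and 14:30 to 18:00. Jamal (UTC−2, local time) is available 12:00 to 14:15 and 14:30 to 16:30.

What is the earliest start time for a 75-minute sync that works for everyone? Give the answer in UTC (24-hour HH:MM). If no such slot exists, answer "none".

none

Emeka → UTC: 11:00–12:00, 12:45–13:30, 14:15–14:30, 17:45–19:00.
Thandi → UTC: 09:00–10:15, 11:00–12:00, 12:15–12:45, 14:00–14:15, 15:30–19:00.
Jamal → UTC: 14:00–16:15, 16:30–18:30.
Emeka ∩ Thandi: 11:00–12:00, 17:45–19:00.
Emeka ∩ Thandi ∩ Jamal: 17:45–18:30.
Windows ≥ 75 min: (none).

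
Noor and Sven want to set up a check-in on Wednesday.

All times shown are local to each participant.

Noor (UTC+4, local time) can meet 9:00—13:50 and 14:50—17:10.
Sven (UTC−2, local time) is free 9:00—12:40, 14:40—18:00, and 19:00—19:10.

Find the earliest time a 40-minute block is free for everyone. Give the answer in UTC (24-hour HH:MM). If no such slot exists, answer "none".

11:00

Noor → UTC: 05:00–09:50, 10:50–13:10.
Sven → UTC: 11:00–14:40, 16:40–20:00, 21:00–21:10.
Noor ∩ Sven: 11:00–13:10.
Windows ≥ 40 min: 11:00–13:10.
Earliest such window starts at 11:00.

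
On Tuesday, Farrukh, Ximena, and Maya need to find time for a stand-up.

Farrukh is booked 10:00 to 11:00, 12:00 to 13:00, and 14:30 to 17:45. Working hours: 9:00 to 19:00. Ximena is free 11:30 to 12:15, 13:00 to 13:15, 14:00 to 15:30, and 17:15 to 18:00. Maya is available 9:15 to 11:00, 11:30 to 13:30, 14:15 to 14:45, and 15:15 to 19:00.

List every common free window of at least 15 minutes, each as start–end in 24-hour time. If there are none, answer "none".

11:30–12:00, 13:00–13:15, 14:15–14:30, 17:45–18:00

Farrukh free within 09:00–19:00: 09:00–10:00, 11:00–12:00, 13:00–14:30, 17:45–19:00.
Farrukh ∩ Ximena: 11:30–12:00, 13:00–13:15, 14:00–14:30, 17:45–18:00.
Farrukh ∩ Ximena ∩ Maya: 11:30–12:00, 13:00–13:15, 14:15–14:30, 17:45–18:00.
Windows ≥ 15 min: 11:30–12:00, 13:00–13:15, 14:15–14:30, 17:45–18:00.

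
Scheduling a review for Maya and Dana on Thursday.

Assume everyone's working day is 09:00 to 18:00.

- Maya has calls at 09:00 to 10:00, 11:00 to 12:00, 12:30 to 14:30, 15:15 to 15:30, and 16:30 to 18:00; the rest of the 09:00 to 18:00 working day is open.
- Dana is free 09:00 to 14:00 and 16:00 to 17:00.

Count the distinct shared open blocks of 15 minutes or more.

Maya free within 09:00–18:00: 10:00–11:00, 12:00–12:30, 14:30–15:15, 15:30–16:30.
Maya ∩ Dana: 10:00–11:00, 12:00–12:30, 16:00–16:30.
Windows ≥ 15 min: 10:00–11:00, 12:00–12:30, 16:00–16:30.
That's 3 windows.

3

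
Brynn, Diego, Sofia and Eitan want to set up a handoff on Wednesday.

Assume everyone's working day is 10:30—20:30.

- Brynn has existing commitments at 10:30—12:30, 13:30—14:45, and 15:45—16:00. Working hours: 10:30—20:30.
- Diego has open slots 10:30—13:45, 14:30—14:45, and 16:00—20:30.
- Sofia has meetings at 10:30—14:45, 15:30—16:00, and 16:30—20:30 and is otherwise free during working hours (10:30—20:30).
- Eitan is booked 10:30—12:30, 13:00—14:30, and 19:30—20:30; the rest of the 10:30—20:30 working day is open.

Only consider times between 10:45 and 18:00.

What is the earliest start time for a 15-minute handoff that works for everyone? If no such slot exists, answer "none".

Brynn free within 10:30–20:30: 12:30–13:30, 14:45–15:45, 16:00–20:30.
Sofia free within 10:30–20:30: 14:45–15:30, 16:00–16:30.
Eitan free within 10:30–20:30: 12:30–13:00, 14:30–19:30.
Brynn ∩ Diego: 12:30–13:30, 16:00–20:30.
Brynn ∩ Diego ∩ Sofia: 16:00–16:30.
Brynn ∩ Diego ∩ Sofia ∩ Eitan: 16:00–16:30.
Restricted to 10:45–18:00: 16:00–16:30.
Windows ≥ 15 min: 16:00–16:30.
Earliest such window starts at 16:00.

16:00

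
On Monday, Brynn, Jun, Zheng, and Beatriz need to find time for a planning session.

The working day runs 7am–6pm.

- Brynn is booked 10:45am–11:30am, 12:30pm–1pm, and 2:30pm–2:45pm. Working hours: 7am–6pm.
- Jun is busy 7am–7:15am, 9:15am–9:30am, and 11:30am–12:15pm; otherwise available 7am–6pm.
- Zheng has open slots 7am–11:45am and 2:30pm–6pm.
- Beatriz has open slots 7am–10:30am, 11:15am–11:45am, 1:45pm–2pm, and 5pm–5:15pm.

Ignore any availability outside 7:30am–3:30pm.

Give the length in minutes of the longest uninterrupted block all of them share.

Brynn free within 07:00–18:00: 07:00–10:45, 11:30–12:30, 13:00–14:30, 14:45–18:00.
Jun free within 07:00–18:00: 07:15–09:15, 09:30–11:30, 12:15–18:00.
Brynn ∩ Jun: 07:15–09:15, 09:30–10:45, 12:15–12:30, 13:00–14:30, 14:45–18:00.
Brynn ∩ Jun ∩ Zheng: 07:15–09:15, 09:30–10:45, 14:45–18:00.
Brynn ∩ Jun ∩ Zheng ∩ Beatriz: 07:15–09:15, 09:30–10:30, 17:00–17:15.
Restricted to 07:30–15:30: 07:30–09:15, 09:30–10:30.
Common window lengths: 105, 60 min; longest is 105.

105 minutes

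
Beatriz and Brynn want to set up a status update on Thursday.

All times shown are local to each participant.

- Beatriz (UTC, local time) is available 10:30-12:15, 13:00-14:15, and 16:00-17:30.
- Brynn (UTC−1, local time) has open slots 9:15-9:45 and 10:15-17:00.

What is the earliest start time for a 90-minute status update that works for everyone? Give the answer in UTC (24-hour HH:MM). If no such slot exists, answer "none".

Beatriz → UTC: 10:30–12:15, 13:00–14:15, 16:00–17:30.
Brynn → UTC: 10:15–10:45, 11:15–18:00.
Beatriz ∩ Brynn: 10:30–10:45, 11:15–12:15, 13:00–14:15, 16:00–17:30.
Windows ≥ 90 min: 16:00–17:30.
Earliest such window starts at 16:00.

16:00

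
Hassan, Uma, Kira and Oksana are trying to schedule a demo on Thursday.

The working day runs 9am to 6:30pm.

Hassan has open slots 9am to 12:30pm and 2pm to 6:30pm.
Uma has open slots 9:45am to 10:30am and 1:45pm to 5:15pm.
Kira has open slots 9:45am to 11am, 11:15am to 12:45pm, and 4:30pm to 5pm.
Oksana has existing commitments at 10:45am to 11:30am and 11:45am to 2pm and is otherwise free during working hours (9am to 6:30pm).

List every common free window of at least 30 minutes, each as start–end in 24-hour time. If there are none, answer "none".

Oksana free within 09:00–18:30: 09:00–10:45, 11:30–11:45, 14:00–18:30.
Hassan ∩ Uma: 09:45–10:30, 14:00–17:15.
Hassan ∩ Uma ∩ Kira: 09:45–10:30, 16:30–17:00.
Hassan ∩ Uma ∩ Kira ∩ Oksana: 09:45–10:30, 16:30–17:00.
Windows ≥ 30 min: 09:45–10:30, 16:30–17:00.

09:45–10:30, 16:30–17:00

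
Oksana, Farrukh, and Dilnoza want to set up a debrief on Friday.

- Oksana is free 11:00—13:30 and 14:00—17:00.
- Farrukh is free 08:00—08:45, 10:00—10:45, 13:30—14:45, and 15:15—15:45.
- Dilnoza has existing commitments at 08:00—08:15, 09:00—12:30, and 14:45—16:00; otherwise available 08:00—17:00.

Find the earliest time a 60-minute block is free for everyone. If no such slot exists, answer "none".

none

Dilnoza free within 08:00–17:00: 08:15–09:00, 12:30–14:45, 16:00–17:00.
Oksana ∩ Farrukh: 14:00–14:45, 15:15–15:45.
Oksana ∩ Farrukh ∩ Dilnoza: 14:00–14:45.
Windows ≥ 60 min: (none).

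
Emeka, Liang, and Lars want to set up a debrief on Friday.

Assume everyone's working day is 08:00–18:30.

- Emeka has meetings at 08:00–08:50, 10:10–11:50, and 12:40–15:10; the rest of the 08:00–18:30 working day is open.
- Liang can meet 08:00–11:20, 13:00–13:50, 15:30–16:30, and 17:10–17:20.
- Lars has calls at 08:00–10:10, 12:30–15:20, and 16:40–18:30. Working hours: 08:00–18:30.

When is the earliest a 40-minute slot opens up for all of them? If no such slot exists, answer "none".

Emeka free within 08:00–18:30: 08:50–10:10, 11:50–12:40, 15:10–18:30.
Lars free within 08:00–18:30: 10:10–12:30, 15:20–16:40.
Emeka ∩ Liang: 08:50–10:10, 15:30–16:30, 17:10–17:20.
Emeka ∩ Liang ∩ Lars: 15:30–16:30.
Windows ≥ 40 min: 15:30–16:30.
Earliest such window starts at 15:30.

15:30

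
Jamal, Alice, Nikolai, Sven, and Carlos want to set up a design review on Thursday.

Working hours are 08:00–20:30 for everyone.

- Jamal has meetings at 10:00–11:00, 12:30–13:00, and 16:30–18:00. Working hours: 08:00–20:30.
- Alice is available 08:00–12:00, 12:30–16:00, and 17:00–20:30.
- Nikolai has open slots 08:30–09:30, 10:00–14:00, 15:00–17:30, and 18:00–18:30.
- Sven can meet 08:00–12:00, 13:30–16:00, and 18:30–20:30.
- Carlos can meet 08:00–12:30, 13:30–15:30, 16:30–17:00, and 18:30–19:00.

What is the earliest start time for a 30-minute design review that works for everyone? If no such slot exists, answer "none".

08:30

Jamal free within 08:00–20:30: 08:00–10:00, 11:00–12:30, 13:00–16:30, 18:00–20:30.
Jamal ∩ Alice: 08:00–10:00, 11:00–12:00, 13:00–16:00, 18:00–20:30.
Jamal ∩ Alice ∩ Nikolai: 08:30–09:30, 11:00–12:00, 13:00–14:00, 15:00–16:00, 18:00–18:30.
Jamal ∩ Alice ∩ Nikolai ∩ Sven: 08:30–09:30, 11:00–12:00, 13:30–14:00, 15:00–16:00.
Jamal ∩ Alice ∩ Nikolai ∩ Sven ∩ Carlos: 08:30–09:30, 11:00–12:00, 13:30–14:00, 15:00–15:30.
Windows ≥ 30 min: 08:30–09:30, 11:00–12:00, 13:30–14:00, 15:00–15:30.
Earliest such window starts at 08:30.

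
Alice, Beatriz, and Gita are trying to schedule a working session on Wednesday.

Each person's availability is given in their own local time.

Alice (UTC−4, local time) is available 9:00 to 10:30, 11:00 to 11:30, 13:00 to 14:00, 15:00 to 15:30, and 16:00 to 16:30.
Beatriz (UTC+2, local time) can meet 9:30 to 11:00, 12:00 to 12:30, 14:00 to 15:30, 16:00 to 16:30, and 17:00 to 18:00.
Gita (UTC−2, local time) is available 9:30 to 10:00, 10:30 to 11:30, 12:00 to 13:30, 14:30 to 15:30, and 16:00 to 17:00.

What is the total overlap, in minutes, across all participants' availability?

90 minutes

Alice → UTC: 13:00–14:30, 15:00–15:30, 17:00–18:00, 19:00–19:30, 20:00–20:30.
Beatriz → UTC: 07:30–09:00, 10:00–10:30, 12:00–13:30, 14:00–14:30, 15:00–16:00.
Gita → UTC: 11:30–12:00, 12:30–13:30, 14:00–15:30, 16:30–17:30, 18:00–19:00.
Alice ∩ Beatriz: 13:00–13:30, 14:00–14:30, 15:00–15:30.
Alice ∩ Beatriz ∩ Gita: 13:00–13:30, 14:00–14:30, 15:00–15:30.
Total common minutes: 30 + 30 + 30 = 90.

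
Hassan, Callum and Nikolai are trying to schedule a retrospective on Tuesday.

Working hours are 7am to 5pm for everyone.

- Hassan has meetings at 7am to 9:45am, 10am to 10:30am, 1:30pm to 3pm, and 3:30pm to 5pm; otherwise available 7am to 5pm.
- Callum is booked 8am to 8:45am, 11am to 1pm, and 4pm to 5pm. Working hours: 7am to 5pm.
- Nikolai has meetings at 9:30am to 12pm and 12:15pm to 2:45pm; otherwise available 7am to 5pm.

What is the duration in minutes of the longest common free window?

Hassan free within 07:00–17:00: 09:45–10:00, 10:30–13:30, 15:00–15:30.
Callum free within 07:00–17:00: 07:00–08:00, 08:45–11:00, 13:00–16:00.
Nikolai free within 07:00–17:00: 07:00–09:30, 12:00–12:15, 14:45–17:00.
Hassan ∩ Callum: 09:45–10:00, 10:30–11:00, 13:00–13:30, 15:00–15:30.
Hassan ∩ Callum ∩ Nikolai: 15:00–15:30.
Single common window of 30 minutes.

30 minutes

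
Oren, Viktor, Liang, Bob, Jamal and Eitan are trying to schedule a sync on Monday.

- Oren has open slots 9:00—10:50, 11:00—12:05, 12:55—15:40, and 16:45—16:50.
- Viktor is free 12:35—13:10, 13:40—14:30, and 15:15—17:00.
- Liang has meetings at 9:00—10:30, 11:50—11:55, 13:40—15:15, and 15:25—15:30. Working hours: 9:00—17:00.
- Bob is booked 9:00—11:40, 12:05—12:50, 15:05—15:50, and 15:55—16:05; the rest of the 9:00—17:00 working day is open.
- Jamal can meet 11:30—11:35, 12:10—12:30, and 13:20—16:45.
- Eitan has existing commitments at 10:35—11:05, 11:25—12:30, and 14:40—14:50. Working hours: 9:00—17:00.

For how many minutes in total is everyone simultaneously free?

0 minutes

Liang free within 09:00–17:00: 10:30–11:50, 11:55–13:40, 15:15–15:25, 15:30–17:00.
Bob free within 09:00–17:00: 11:40–12:05, 12:50–15:05, 15:50–15:55, 16:05–17:00.
Eitan free within 09:00–17:00: 09:00–10:35, 11:05–11:25, 12:30–14:40, 14:50–17:00.
Oren ∩ Viktor: 12:55–13:10, 13:40–14:30, 15:15–15:40, 16:45–16:50.
Oren ∩ Viktor ∩ Liang: 12:55–13:10, 15:15–15:25, 15:30–15:40, 16:45–16:50.
Oren ∩ Viktor ∩ Liang ∩ Bob: 12:55–13:10, 16:45–16:50.
Oren ∩ Viktor ∩ Liang ∩ Bob ∩ Jamal: (none).
Oren ∩ Viktor ∩ Liang ∩ Bob ∩ Jamal ∩ Eitan: (none).
Total common minutes: 0.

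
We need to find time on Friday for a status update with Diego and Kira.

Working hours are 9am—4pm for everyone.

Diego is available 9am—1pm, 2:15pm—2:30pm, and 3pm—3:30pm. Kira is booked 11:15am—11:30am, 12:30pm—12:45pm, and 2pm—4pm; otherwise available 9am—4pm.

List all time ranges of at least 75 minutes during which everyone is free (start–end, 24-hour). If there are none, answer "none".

09:00–11:15

Kira free within 09:00–16:00: 09:00–11:15, 11:30–12:30, 12:45–14:00.
Diego ∩ Kira: 09:00–11:15, 11:30–12:30, 12:45–13:00.
Windows ≥ 75 min: 09:00–11:15.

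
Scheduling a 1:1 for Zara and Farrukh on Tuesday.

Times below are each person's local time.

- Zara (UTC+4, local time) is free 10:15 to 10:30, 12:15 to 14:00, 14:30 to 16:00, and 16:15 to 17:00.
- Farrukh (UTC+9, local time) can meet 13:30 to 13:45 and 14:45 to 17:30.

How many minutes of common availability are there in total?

30 minutes

Zara → UTC: 06:15–06:30, 08:15–10:00, 10:30–12:00, 12:15–13:00.
Farrukh → UTC: 04:30–04:45, 05:45–08:30.
Zara ∩ Farrukh: 06:15–06:30, 08:15–08:30.
Total common minutes: 15 + 15 = 30.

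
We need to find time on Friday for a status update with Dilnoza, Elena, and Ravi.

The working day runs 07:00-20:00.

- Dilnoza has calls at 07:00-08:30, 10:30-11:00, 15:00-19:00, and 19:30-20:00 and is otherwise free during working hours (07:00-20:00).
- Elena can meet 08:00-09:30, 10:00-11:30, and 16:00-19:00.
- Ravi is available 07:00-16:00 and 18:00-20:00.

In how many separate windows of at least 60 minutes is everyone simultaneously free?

1

Dilnoza free within 07:00–20:00: 08:30–10:30, 11:00–15:00, 19:00–19:30.
Dilnoza ∩ Elena: 08:30–09:30, 10:00–10:30, 11:00–11:30.
Dilnoza ∩ Elena ∩ Ravi: 08:30–09:30, 10:00–10:30, 11:00–11:30.
Windows ≥ 60 min: 08:30–09:30.
That's 1 window.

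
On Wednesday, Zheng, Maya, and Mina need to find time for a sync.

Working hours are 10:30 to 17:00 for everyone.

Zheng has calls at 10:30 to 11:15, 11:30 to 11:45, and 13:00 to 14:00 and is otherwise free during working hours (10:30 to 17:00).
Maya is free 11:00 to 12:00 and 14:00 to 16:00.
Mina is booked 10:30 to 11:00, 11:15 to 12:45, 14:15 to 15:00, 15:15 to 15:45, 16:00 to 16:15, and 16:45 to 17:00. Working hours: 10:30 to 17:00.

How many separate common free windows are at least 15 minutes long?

Zheng free within 10:30–17:00: 11:15–11:30, 11:45–13:00, 14:00–17:00.
Mina free within 10:30–17:00: 11:00–11:15, 12:45–14:15, 15:00–15:15, 15:45–16:00, 16:15–16:45.
Zheng ∩ Maya: 11:15–11:30, 11:45–12:00, 14:00–16:00.
Zheng ∩ Maya ∩ Mina: 14:00–14:15, 15:00–15:15, 15:45–16:00.
Windows ≥ 15 min: 14:00–14:15, 15:00–15:15, 15:45–16:00.
That's 3 windows.

3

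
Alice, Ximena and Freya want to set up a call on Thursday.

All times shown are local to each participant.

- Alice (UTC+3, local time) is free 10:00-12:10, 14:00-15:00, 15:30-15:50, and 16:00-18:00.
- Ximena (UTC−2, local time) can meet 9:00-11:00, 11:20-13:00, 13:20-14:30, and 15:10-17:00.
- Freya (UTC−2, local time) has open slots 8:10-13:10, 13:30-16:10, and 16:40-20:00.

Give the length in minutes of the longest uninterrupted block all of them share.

100 minutes

Alice → UTC: 07:00–09:10, 11:00–12:00, 12:30–12:50, 13:00–15:00.
Ximena → UTC: 11:00–13:00, 13:20–15:00, 15:20–16:30, 17:10–19:00.
Freya → UTC: 10:10–15:10, 15:30–18:10, 18:40–22:00.
Alice ∩ Ximena: 11:00–12:00, 12:30–12:50, 13:20–15:00.
Alice ∩ Ximena ∩ Freya: 11:00–12:00, 12:30–12:50, 13:20–15:00.
Common window lengths: 60, 20, 100 min; longest is 100.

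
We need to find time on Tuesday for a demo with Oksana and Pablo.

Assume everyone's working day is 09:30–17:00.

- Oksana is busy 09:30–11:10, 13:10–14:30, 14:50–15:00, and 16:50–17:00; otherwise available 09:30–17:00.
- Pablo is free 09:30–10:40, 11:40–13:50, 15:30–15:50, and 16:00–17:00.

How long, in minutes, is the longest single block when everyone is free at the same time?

Oksana free within 09:30–17:00: 11:10–13:10, 14:30–14:50, 15:00–16:50.
Oksana ∩ Pablo: 11:40–13:10, 15:30–15:50, 16:00–16:50.
Common window lengths: 90, 20, 50 min; longest is 90.

90 minutes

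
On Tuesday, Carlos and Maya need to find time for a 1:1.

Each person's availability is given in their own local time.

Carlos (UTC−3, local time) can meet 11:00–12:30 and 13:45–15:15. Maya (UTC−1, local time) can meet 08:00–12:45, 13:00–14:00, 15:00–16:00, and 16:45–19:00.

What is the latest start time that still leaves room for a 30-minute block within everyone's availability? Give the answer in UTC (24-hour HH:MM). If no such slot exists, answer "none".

Carlos → UTC: 14:00–15:30, 16:45–18:15.
Maya → UTC: 09:00–13:45, 14:00–15:00, 16:00–17:00, 17:45–20:00.
Carlos ∩ Maya: 14:00–15:00, 16:45–17:00, 17:45–18:15.
Windows ≥ 30 min: 14:00–15:00, 17:45–18:15.
Latest start in the last window 17:45–18:15 is 18:15 − 30 min = 17:45.

17:45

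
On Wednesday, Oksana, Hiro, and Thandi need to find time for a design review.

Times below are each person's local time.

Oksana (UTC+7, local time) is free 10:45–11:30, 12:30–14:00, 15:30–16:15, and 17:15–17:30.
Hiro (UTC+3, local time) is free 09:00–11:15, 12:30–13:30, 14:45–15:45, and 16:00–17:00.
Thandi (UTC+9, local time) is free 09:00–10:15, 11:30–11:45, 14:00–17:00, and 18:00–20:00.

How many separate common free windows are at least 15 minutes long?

2

Oksana → UTC: 03:45–04:30, 05:30–07:00, 08:30–09:15, 10:15–10:30.
Hiro → UTC: 06:00–08:15, 09:30–10:30, 11:45–12:45, 13:00–14:00.
Thandi → UTC: 00:00–01:15, 02:30–02:45, 05:00–08:00, 09:00–11:00.
Oksana ∩ Hiro: 06:00–07:00, 10:15–10:30.
Oksana ∩ Hiro ∩ Thandi: 06:00–07:00, 10:15–10:30.
Windows ≥ 15 min: 06:00–07:00, 10:15–10:30.
That's 2 windows.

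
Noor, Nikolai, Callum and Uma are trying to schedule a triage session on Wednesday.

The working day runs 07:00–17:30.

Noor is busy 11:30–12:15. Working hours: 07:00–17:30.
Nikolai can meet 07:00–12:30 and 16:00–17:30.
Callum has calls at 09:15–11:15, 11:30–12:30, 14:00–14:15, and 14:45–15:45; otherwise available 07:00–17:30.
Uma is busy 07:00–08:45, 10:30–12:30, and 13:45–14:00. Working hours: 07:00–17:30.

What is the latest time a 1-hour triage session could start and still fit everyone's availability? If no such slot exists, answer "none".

16:30

Noor free within 07:00–17:30: 07:00–11:30, 12:15–17:30.
Callum free within 07:00–17:30: 07:00–09:15, 11:15–11:30, 12:30–14:00, 14:15–14:45, 15:45–17:30.
Uma free within 07:00–17:30: 08:45–10:30, 12:30–13:45, 14:00–17:30.
Noor ∩ Nikolai: 07:00–11:30, 12:15–12:30, 16:00–17:30.
Noor ∩ Nikolai ∩ Callum: 07:00–09:15, 11:15–11:30, 16:00–17:30.
Noor ∩ Nikolai ∩ Callum ∩ Uma: 08:45–09:15, 16:00–17:30.
Windows ≥ 60 min: 16:00–17:30.
Latest start in the last window 16:00–17:30 is 17:30 − 60 min = 16:30.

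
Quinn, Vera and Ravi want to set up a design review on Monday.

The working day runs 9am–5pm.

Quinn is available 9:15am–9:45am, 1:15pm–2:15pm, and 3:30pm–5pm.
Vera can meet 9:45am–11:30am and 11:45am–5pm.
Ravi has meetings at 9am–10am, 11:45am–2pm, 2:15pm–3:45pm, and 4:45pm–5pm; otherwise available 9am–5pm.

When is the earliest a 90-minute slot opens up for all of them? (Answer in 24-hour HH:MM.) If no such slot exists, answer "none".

Ravi free within 09:00–17:00: 10:00–11:45, 14:00–14:15, 15:45–16:45.
Quinn ∩ Vera: 13:15–14:15, 15:30–17:00.
Quinn ∩ Vera ∩ Ravi: 14:00–14:15, 15:45–16:45.
Windows ≥ 90 min: (none).

none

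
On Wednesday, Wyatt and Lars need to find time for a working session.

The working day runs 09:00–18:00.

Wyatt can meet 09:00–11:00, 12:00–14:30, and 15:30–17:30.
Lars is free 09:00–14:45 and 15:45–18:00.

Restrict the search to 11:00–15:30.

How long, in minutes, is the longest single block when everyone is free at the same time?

150 minutes

Wyatt ∩ Lars: 09:00–11:00, 12:00–14:30, 15:45–17:30.
Restricted to 11:00–15:30: 12:00–14:30.
Single common window of 150 minutes.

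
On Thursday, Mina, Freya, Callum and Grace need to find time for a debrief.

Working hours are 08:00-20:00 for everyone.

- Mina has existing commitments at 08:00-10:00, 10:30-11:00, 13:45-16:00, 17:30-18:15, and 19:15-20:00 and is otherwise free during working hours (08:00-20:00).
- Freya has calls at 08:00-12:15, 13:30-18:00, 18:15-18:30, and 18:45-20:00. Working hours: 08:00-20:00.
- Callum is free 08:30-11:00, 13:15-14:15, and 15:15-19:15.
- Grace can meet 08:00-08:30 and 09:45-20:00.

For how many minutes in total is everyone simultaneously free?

30 minutes

Mina free within 08:00–20:00: 10:00–10:30, 11:00–13:45, 16:00–17:30, 18:15–19:15.
Freya free within 08:00–20:00: 12:15–13:30, 18:00–18:15, 18:30–18:45.
Mina ∩ Freya: 12:15–13:30, 18:30–18:45.
Mina ∩ Freya ∩ Callum: 13:15–13:30, 18:30–18:45.
Mina ∩ Freya ∩ Callum ∩ Grace: 13:15–13:30, 18:30–18:45.
Total common minutes: 15 + 15 = 30.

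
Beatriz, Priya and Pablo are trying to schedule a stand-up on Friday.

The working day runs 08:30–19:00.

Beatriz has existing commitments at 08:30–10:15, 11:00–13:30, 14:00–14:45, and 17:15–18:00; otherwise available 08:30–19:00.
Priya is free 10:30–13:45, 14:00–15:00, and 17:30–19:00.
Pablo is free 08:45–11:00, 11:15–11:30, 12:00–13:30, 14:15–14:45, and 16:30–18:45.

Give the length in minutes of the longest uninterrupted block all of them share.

45 minutes

Beatriz free within 08:30–19:00: 10:15–11:00, 13:30–14:00, 14:45–17:15, 18:00–19:00.
Beatriz ∩ Priya: 10:30–11:00, 13:30–13:45, 14:45–15:00, 18:00–19:00.
Beatriz ∩ Priya ∩ Pablo: 10:30–11:00, 18:00–18:45.
Common window lengths: 30, 45 min; longest is 45.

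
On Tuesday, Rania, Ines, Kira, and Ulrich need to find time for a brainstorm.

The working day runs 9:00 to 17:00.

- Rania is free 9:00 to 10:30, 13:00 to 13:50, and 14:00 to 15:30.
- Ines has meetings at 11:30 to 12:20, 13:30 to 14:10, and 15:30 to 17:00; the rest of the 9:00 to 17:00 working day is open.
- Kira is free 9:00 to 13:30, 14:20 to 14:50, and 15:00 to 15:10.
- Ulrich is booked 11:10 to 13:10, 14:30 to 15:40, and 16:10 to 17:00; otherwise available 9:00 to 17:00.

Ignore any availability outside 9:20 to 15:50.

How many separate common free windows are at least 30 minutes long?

Ines free within 09:00–17:00: 09:00–11:30, 12:20–13:30, 14:10–15:30.
Ulrich free within 09:00–17:00: 09:00–11:10, 13:10–14:30, 15:40–16:10.
Rania ∩ Ines: 09:00–10:30, 13:00–13:30, 14:10–15:30.
Rania ∩ Ines ∩ Kira: 09:00–10:30, 13:00–13:30, 14:20–14:50, 15:00–15:10.
Rania ∩ Ines ∩ Kira ∩ Ulrich: 09:00–10:30, 13:10–13:30, 14:20–14:30.
Restricted to 09:20–15:50: 09:20–10:30, 13:10–13:30, 14:20–14:30.
Windows ≥ 30 min: 09:20–10:30.
That's 1 window.

1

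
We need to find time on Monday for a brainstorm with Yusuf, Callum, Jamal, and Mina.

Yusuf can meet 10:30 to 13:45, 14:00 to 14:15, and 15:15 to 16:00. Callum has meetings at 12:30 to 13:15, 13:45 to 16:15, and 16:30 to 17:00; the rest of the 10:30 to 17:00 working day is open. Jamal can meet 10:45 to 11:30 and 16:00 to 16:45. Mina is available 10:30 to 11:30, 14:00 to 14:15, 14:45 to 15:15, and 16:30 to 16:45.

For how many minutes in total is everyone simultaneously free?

45 minutes

Callum free within 10:30–17:00: 10:30–12:30, 13:15–13:45, 16:15–16:30.
Yusuf ∩ Callum: 10:30–12:30, 13:15–13:45.
Yusuf ∩ Callum ∩ Jamal: 10:45–11:30.
Yusuf ∩ Callum ∩ Jamal ∩ Mina: 10:45–11:30.
Total common minutes: 45.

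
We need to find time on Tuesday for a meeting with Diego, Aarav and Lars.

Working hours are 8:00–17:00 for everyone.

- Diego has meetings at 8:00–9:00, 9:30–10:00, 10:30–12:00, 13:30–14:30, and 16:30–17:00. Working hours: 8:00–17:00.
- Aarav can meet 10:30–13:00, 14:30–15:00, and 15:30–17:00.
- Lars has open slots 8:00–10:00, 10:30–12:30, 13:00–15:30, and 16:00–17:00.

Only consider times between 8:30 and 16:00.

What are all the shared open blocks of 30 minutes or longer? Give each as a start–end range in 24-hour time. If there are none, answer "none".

12:00–12:30, 14:30–15:00

Diego free within 08:00–17:00: 09:00–09:30, 10:00–10:30, 12:00–13:30, 14:30–16:30.
Diego ∩ Aarav: 12:00–13:00, 14:30–15:00, 15:30–16:30.
Diego ∩ Aarav ∩ Lars: 12:00–12:30, 14:30–15:00, 16:00–16:30.
Restricted to 08:30–16:00: 12:00–12:30, 14:30–15:00.
Windows ≥ 30 min: 12:00–12:30, 14:30–15:00.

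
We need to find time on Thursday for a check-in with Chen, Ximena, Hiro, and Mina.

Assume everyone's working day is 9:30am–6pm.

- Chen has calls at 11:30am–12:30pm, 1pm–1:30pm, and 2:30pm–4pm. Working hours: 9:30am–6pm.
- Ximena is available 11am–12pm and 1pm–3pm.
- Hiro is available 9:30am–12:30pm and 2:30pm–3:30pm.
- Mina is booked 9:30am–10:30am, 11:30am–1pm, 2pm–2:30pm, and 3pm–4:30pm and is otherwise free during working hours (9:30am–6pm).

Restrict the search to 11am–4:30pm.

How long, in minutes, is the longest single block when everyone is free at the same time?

Chen free within 09:30–18:00: 09:30–11:30, 12:30–13:00, 13:30–14:30, 16:00–18:00.
Mina free within 09:30–18:00: 10:30–11:30, 13:00–14:00, 14:30–15:00, 16:30–18:00.
Chen ∩ Ximena: 11:00–11:30, 13:30–14:30.
Chen ∩ Ximena ∩ Hiro: 11:00–11:30.
Chen ∩ Ximena ∩ Hiro ∩ Mina: 11:00–11:30.
Restricted to 11:00–16:30: 11:00–11:30.
Single common window of 30 minutes.

30 minutes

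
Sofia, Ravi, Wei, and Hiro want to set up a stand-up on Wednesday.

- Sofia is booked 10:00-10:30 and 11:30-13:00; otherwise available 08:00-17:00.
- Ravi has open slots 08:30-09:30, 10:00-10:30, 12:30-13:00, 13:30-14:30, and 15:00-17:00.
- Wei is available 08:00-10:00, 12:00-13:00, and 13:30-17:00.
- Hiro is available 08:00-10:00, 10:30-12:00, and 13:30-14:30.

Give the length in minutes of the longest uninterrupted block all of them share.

60 minutes

Sofia free within 08:00–17:00: 08:00–10:00, 10:30–11:30, 13:00–17:00.
Sofia ∩ Ravi: 08:30–09:30, 13:30–14:30, 15:00–17:00.
Sofia ∩ Ravi ∩ Wei: 08:30–09:30, 13:30–14:30, 15:00–17:00.
Sofia ∩ Ravi ∩ Wei ∩ Hiro: 08:30–09:30, 13:30–14:30.
Common window lengths: 60, 60 min; longest is 60.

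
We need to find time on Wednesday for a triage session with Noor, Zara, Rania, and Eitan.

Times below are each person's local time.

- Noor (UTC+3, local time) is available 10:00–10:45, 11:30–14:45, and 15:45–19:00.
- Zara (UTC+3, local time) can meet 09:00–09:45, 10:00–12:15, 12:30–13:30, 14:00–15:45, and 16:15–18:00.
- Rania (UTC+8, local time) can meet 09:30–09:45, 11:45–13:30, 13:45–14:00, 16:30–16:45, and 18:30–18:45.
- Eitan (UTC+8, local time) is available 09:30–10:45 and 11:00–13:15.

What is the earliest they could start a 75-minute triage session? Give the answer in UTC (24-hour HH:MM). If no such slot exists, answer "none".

Noor → UTC: 07:00–07:45, 08:30–11:45, 12:45–16:00.
Zara → UTC: 06:00–06:45, 07:00–09:15, 09:30–10:30, 11:00–12:45, 13:15–15:00.
Rania → UTC: 01:30–01:45, 03:45–05:30, 05:45–06:00, 08:30–08:45, 10:30–10:45.
Eitan → UTC: 01:30–02:45, 03:00–05:15.
Noor ∩ Zara: 07:00–07:45, 08:30–09:15, 09:30–10:30, 11:00–11:45, 13:15–15:00.
Noor ∩ Zara ∩ Rania: 08:30–08:45.
Noor ∩ Zara ∩ Rania ∩ Eitan: (none).
Windows ≥ 75 min: (none).

none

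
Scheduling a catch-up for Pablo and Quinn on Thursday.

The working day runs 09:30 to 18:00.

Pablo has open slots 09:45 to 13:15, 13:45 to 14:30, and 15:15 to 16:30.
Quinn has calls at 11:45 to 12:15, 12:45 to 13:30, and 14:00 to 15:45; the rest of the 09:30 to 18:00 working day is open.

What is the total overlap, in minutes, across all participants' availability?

210 minutes

Quinn free within 09:30–18:00: 09:30–11:45, 12:15–12:45, 13:30–14:00, 15:45–18:00.
Pablo ∩ Quinn: 09:45–11:45, 12:15–12:45, 13:45–14:00, 15:45–16:30.
Total common minutes: 120 + 30 + 15 + 45 = 210.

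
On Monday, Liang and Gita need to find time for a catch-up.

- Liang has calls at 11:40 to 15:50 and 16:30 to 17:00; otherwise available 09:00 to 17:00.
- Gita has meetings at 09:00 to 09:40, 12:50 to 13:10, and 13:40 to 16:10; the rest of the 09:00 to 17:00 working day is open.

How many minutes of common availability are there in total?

140 minutes

Liang free within 09:00–17:00: 09:00–11:40, 15:50–16:30.
Gita free within 09:00–17:00: 09:40–12:50, 13:10–13:40, 16:10–17:00.
Liang ∩ Gita: 09:40–11:40, 16:10–16:30.
Total common minutes: 120 + 20 = 140.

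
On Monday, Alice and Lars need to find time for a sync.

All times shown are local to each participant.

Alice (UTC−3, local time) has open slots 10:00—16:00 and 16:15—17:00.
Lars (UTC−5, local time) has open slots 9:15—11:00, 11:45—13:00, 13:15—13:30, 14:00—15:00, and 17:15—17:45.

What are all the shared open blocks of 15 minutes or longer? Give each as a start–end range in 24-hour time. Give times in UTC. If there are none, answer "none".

Alice → UTC: 13:00–19:00, 19:15–20:00.
Lars → UTC: 14:15–16:00, 16:45–18:00, 18:15–18:30, 19:00–20:00, 22:15–22:45.
Alice ∩ Lars: 14:15–16:00, 16:45–18:00, 18:15–18:30, 19:15–20:00.
Windows ≥ 15 min: 14:15–16:00, 16:45–18:00, 18:15–18:30, 19:15–20:00.

14:15–16:00, 16:45–18:00, 18:15–18:30, 19:15–20:00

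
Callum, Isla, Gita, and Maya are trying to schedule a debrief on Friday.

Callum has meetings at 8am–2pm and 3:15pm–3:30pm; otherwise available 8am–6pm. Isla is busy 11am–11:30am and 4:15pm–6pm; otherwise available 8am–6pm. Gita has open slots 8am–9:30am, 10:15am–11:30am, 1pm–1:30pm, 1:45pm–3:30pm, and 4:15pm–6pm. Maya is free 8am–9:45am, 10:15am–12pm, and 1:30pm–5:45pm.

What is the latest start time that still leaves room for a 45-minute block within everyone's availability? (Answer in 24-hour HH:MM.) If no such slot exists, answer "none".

Callum free within 08:00–18:00: 14:00–15:15, 15:30–18:00.
Isla free within 08:00–18:00: 08:00–11:00, 11:30–16:15.
Callum ∩ Isla: 14:00–15:15, 15:30–16:15.
Callum ∩ Isla ∩ Gita: 14:00–15:15.
Callum ∩ Isla ∩ Gita ∩ Maya: 14:00–15:15.
Windows ≥ 45 min: 14:00–15:15.
Latest start in the last window 14:00–15:15 is 15:15 − 45 min = 14:30.

14:30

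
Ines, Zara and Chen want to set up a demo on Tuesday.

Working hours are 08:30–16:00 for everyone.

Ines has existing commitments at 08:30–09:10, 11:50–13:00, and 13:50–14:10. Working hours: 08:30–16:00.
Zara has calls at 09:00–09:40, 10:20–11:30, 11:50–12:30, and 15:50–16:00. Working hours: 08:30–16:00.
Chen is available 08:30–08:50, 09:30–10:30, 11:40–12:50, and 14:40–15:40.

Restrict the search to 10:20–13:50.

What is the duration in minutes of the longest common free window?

Ines free within 08:30–16:00: 09:10–11:50, 13:00–13:50, 14:10–16:00.
Zara free within 08:30–16:00: 08:30–09:00, 09:40–10:20, 11:30–11:50, 12:30–15:50.
Ines ∩ Zara: 09:40–10:20, 11:30–11:50, 13:00–13:50, 14:10–15:50.
Ines ∩ Zara ∩ Chen: 09:40–10:20, 11:40–11:50, 14:40–15:40.
Restricted to 10:20–13:50: 11:40–11:50.
Single common window of 10 minutes.

10 minutes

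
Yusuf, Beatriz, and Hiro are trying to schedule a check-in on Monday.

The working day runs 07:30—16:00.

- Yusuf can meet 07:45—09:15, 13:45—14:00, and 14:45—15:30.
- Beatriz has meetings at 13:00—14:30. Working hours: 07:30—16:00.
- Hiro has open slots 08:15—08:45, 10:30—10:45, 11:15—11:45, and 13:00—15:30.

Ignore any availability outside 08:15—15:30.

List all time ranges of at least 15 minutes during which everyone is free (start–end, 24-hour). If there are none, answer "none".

Beatriz free within 07:30–16:00: 07:30–13:00, 14:30–16:00.
Yusuf ∩ Beatriz: 07:45–09:15, 14:45–15:30.
Yusuf ∩ Beatriz ∩ Hiro: 08:15–08:45, 14:45–15:30.
Restricted to 08:15–15:30: 08:15–08:45, 14:45–15:30.
Windows ≥ 15 min: 08:15–08:45, 14:45–15:30.

08:15–08:45, 14:45–15:30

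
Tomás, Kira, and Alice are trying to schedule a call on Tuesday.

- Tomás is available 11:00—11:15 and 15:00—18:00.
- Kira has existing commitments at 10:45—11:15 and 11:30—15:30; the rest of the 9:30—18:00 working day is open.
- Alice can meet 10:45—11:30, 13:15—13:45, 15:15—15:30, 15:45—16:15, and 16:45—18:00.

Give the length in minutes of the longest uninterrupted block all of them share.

75 minutes

Kira free within 09:30–18:00: 09:30–10:45, 11:15–11:30, 15:30–18:00.
Tomás ∩ Kira: 15:30–18:00.
Tomás ∩ Kira ∩ Alice: 15:45–16:15, 16:45–18:00.
Common window lengths: 30, 75 min; longest is 75.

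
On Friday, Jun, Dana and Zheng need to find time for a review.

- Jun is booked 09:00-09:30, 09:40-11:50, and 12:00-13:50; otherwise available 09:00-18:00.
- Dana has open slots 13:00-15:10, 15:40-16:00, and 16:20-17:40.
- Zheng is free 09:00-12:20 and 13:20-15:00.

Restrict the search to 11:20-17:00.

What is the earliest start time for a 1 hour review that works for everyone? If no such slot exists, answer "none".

Jun free within 09:00–18:00: 09:30–09:40, 11:50–12:00, 13:50–18:00.
Jun ∩ Dana: 13:50–15:10, 15:40–16:00, 16:20–17:40.
Jun ∩ Dana ∩ Zheng: 13:50–15:00.
Restricted to 11:20–17:00: 13:50–15:00.
Windows ≥ 60 min: 13:50–15:00.
Earliest such window starts at 13:50.

13:50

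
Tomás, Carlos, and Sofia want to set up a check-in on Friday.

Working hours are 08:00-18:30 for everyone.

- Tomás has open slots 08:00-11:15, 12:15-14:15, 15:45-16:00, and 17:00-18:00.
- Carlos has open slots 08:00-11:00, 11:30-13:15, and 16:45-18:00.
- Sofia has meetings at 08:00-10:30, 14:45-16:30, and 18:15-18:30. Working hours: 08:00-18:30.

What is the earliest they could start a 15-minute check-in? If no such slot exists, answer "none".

Sofia free within 08:00–18:30: 10:30–14:45, 16:30–18:15.
Tomás ∩ Carlos: 08:00–11:00, 12:15–13:15, 17:00–18:00.
Tomás ∩ Carlos ∩ Sofia: 10:30–11:00, 12:15–13:15, 17:00–18:00.
Windows ≥ 15 min: 10:30–11:00, 12:15–13:15, 17:00–18:00.
Earliest such window starts at 10:30.

10:30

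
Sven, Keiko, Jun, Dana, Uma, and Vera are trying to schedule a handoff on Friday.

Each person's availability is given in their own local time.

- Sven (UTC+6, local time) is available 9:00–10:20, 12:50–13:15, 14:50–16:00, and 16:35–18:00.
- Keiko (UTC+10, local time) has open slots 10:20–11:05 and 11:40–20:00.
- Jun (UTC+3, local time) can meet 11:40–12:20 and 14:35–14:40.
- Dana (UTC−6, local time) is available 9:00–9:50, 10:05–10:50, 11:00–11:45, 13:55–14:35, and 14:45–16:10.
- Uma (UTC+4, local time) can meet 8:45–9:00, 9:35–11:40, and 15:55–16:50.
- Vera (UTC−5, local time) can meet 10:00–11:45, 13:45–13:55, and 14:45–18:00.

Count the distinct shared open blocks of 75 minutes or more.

Sven → UTC: 03:00–04:20, 06:50–07:15, 08:50–10:00, 10:35–12:00.
Keiko → UTC: 00:20–01:05, 01:40–10:00.
Jun → UTC: 08:40–09:20, 11:35–11:40.
Dana → UTC: 15:00–15:50, 16:05–16:50, 17:00–17:45, 19:55–20:35, 20:45–22:10.
Uma → UTC: 04:45–05:00, 05:35–07:40, 11:55–12:50.
Vera → UTC: 15:00–16:45, 18:45–18:55, 19:45–23:00.
Sven ∩ Keiko: 03:00–04:20, 06:50–07:15, 08:50–10:00.
Sven ∩ Keiko ∩ Jun: 08:50–09:20.
Sven ∩ Keiko ∩ Jun ∩ Dana: (none).
Sven ∩ Keiko ∩ Jun ∩ Dana ∩ Uma: (none).
Sven ∩ Keiko ∩ Jun ∩ Dana ∩ Uma ∩ Vera: (none).
Windows ≥ 75 min: (none).
That's 0 windows.

0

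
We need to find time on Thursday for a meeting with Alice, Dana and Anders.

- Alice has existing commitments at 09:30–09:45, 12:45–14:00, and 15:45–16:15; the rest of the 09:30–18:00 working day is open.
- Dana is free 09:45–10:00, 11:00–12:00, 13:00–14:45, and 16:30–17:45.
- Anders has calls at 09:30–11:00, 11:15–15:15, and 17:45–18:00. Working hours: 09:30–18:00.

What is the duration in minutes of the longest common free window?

Alice free within 09:30–18:00: 09:45–12:45, 14:00–15:45, 16:15–18:00.
Anders free within 09:30–18:00: 11:00–11:15, 15:15–17:45.
Alice ∩ Dana: 09:45–10:00, 11:00–12:00, 14:00–14:45, 16:30–17:45.
Alice ∩ Dana ∩ Anders: 11:00–11:15, 16:30–17:45.
Common window lengths: 15, 75 min; longest is 75.

75 minutes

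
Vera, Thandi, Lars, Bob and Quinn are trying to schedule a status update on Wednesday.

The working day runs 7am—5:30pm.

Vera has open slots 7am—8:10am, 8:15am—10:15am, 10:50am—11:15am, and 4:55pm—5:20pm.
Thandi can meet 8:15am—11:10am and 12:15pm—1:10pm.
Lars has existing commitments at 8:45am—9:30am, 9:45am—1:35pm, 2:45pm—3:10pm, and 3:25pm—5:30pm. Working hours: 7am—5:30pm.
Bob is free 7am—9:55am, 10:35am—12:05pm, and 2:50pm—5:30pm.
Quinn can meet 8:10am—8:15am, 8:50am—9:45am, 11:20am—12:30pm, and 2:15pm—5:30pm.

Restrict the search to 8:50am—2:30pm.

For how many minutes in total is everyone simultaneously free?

15 minutes

Lars free within 07:00–17:30: 07:00–08:45, 09:30–09:45, 13:35–14:45, 15:10–15:25.
Vera ∩ Thandi: 08:15–10:15, 10:50–11:10.
Vera ∩ Thandi ∩ Lars: 08:15–08:45, 09:30–09:45.
Vera ∩ Thandi ∩ Lars ∩ Bob: 08:15–08:45, 09:30–09:45.
Vera ∩ Thandi ∩ Lars ∩ Bob ∩ Quinn: 09:30–09:45.
Restricted to 08:50–14:30: 09:30–09:45.
Total common minutes: 15.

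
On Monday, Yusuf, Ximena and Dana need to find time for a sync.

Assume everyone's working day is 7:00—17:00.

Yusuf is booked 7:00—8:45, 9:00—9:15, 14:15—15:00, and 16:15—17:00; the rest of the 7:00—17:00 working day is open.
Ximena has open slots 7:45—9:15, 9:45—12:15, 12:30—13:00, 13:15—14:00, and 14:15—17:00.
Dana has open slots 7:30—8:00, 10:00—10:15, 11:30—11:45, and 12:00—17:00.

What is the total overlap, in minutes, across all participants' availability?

Yusuf free within 07:00–17:00: 08:45–09:00, 09:15–14:15, 15:00–16:15.
Yusuf ∩ Ximena: 08:45–09:00, 09:45–12:15, 12:30–13:00, 13:15–14:00, 15:00–16:15.
Yusuf ∩ Ximena ∩ Dana: 10:00–10:15, 11:30–11:45, 12:00–12:15, 12:30–13:00, 13:15–14:00, 15:00–16:15.
Total common minutes: 15 + 15 + 15 + 30 + 45 + 75 = 195.

195 minutes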